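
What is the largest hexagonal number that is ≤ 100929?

Solve n(2n−1) ≤ 100929 for integer n.
n = 224 gives 100128 ≤ 100929, while n = 225 gives 101025 > 100929; so the answer is 100128.

100128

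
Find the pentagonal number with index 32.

The 32nd pentagonal number is n(3n−1)/2 with n = 32.
32·(3·32 − 1)/2 = 32·95/2 = 1520.

1520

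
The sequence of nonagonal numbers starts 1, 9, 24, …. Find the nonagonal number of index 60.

The 60th nonagonal number is n(7n−5)/2 with n = 60.
60·(7·60 − 5)/2 = 60·415/2 = 12450.

12450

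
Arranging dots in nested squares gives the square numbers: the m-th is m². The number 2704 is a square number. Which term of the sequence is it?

We need n² = 2704, so n = √2704 = 52.

52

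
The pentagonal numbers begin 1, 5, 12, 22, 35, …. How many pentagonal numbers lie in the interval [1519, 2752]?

The n-th pentagonal number is n(3n−1)/2.
Smallest index with value ≥ 1519: n = 32 (giving 1520).
Largest index with value ≤ 2752: n = 43 (giving 2752).
Indices 32 through 43: 12 terms.

12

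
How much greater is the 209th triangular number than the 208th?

209

Consecutive triangular numbers differ by n: T_{209} − T_{208} = 209.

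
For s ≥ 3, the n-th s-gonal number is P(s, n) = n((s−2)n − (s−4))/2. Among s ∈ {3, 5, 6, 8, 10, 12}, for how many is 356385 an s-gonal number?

s = 3: P(3, 843) = 355746 and P(3, 844) = 356590; 356385 is not s-gonal.
s = 5: P(5, 487) = 355510 and P(5, 488) = 356972; 356385 is not s-gonal.
s = 6: P(6, 422) = 355746 and P(6, 423) = 357435; 356385 is not s-gonal.
s = 8: P(8, 345) = 356385. ✓
s = 10: P(10, 298) = 354322 and P(10, 299) = 356707; 356385 is not s-gonal.
s = 12: P(12, 267) = 355377 and P(12, 268) = 358048; 356385 is not s-gonal.
Hits: s ∈ {8} → 1.

1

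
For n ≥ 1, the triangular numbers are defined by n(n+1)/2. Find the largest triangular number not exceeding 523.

496

Solve n(n+1)/2 ≤ 523 for integer n.
n = 31 gives 496 ≤ 523, while n = 32 gives 528 > 523; so the answer is 496.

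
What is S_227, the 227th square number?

227² = 51529.

51529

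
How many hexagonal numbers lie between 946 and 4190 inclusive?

25

The n-th hexagonal number is n(2n−1).
Smallest index with value ≥ 946: n = 22 (giving 946).
Largest index with value ≤ 4190: n = 46 (giving 4186).
Indices 22 through 46: 25 terms.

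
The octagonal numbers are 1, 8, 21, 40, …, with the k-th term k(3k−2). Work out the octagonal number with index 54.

The 54th octagonal number is n(3n−2) with n = 54.
54·(3·54 − 2) = 54·160 = 8640.

8640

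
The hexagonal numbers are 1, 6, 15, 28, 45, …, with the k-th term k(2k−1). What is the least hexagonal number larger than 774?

Solve n(2n−1) > 774 for integer n.
The largest n with value ≤ 774 is 19 (since 703 ≤ 774 < 780), so the first above is n = 20, value 780.

780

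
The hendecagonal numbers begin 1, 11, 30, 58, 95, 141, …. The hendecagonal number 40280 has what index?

Set n(9n−7)/2 = 40280, giving 9n² − 7n − 80560 = 0.
The discriminant is 49 + 72·40280 = 2900209, and √2900209 = 1703.
So n = (7 + 1703) / 18 = 1710/18 = 95.
Check: 95·(9·95 − 7)/2 = 40280. ✓

95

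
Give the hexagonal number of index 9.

153

9·(2·9 − 1) = 9·17 = 153.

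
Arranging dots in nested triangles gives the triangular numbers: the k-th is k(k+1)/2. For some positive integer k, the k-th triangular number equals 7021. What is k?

118

Set n(n+1)/2 = 7021, giving n² + n − 14042 = 0.
The discriminant is 1 + 8·7021 = 56169, and √56169 = 237.
So n = (-1 + 237) / 2 = 236/2 = 118.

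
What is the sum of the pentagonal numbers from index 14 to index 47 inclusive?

Σ i(3i−1)/2 = (3Σi² − Σi) / 2 over i = 14..47.
Σi = 1128 − 91 = 1037 and Σi² = 35720 − 819 = 34901.
(3·34901 − 1·1037) / 2 = 103666/2 = 51833.

51833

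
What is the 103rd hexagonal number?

The 103rd hexagonal number is n(2n−1) with n = 103.
103·(2·103 − 1) = 103·205 = 21115.

21115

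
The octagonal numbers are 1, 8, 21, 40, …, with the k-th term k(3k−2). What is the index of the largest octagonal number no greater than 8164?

52

Solve n(3n−2) ≤ 8164 for integer n.
n = 52 gives 8008 ≤ 8164, while n = 53 gives 8321 > 8164; so the answer is index 52.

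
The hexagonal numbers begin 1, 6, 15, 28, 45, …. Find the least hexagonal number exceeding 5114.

Solve n(2n−1) > 5114 for integer n.
The largest n with value ≤ 5114 is 50 (since 4950 ≤ 5114 < 5151), so the first above is n = 51, value 5151.

5151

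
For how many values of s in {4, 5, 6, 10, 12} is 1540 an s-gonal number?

s = 4: P(4, 39) = 1521 and P(4, 40) = 1600; 1540 is not s-gonal.
s = 5: P(5, 32) = 1520 and P(5, 33) = 1617; 1540 is not s-gonal.
s = 6: P(6, 28) = 1540. ✓
s = 10: P(10, 20) = 1540. ✓
s = 12: P(12, 17) = 1377 and P(12, 18) = 1548; 1540 is not s-gonal.
Hits: s ∈ {6, 10} → 2.

2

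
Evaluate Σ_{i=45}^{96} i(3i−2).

Σ i(3i−2) = 3Σi² − 2Σi over i = 45..96.
Σi = 4656 − 990 = 3666 and Σi² = 299536 − 29370 = 270166.
3·270166 − 2·3666 = 803166.

803166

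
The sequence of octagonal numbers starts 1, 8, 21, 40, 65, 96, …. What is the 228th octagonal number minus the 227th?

Consecutive octagonal numbers differ by 6n − 5: here 6·228 − 5 = 1363.

1363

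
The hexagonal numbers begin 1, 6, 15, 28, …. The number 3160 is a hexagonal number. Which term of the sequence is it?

Set n(2n−1) = 3160, giving 2n² − n − 3160 = 0.
The discriminant is 1 + 8·3160 = 25281, and √25281 = 159.
So n = (1 + 159) / 4 = 160/4 = 40.

40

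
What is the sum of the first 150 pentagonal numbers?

1698750

Σ i(3i−1)/2 = (3Σi² − Σi) / 2 over i = 1..150.
Σi = 11325 and Σi² = 1136275.
(3·1136275 − 1·11325) / 2 = 3397500/2 = 1698750.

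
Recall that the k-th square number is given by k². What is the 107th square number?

11449

The 107th square number is n² with n = 107.
107² = 11449.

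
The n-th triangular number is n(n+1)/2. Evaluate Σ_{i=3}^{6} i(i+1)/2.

Σ i(i+1)/2 = (Σi² + Σi) / 2 over i = 3..6.
Σi = 21 − 3 = 18 and Σi² = 91 − 5 = 86.
(1·86 + 1·18) / 2 = 104/2 = 52.

52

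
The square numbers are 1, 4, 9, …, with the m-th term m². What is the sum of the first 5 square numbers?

Σ_{i=1}^{5} i² = 5·6·11/6 = 55.

55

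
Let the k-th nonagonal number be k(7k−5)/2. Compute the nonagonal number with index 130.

58825

The 130th nonagonal number is n(7n−5)/2 with n = 130.
130·(7·130 − 5)/2 = 130·905/2 = 58825.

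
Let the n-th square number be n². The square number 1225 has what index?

35

We need n² = 1225, so n = √1225 = 35.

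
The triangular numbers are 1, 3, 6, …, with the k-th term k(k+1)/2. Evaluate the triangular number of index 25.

The 25th triangular number is n(n+1)/2 with n = 25.
25·26/2 = 650/2 = 325.

325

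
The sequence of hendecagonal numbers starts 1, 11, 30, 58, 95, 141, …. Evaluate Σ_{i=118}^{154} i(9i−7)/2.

3080953

Σ i(9i−7)/2 = (9Σi² − 7Σi) / 2 over i = 118..154.
Σi = 11935 − 6903 = 5032 and Σi² = 1229305 − 540735 = 688570.
(9·688570 − 7·5032) / 2 = 6161906/2 = 3080953.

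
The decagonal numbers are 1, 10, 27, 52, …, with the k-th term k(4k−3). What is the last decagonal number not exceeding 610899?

Solve n(4n−3) ≤ 610899 for integer n.
n = 391 gives 610351 ≤ 610899, while n = 392 gives 613480 > 610899; so the answer is 610351.

610351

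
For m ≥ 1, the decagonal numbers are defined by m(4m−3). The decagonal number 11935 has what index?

55

Set n(4n−3) = 11935, giving 4n² − 3n − 11935 = 0.
So n = (3 + 437) / 8 = 440/8 = 55.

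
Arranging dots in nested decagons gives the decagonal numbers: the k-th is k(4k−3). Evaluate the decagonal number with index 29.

29·(4·29 − 3) = 29·113 = 3277.

3277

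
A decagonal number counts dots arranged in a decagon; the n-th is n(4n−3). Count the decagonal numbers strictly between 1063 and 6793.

25

The n-th decagonal number is n(4n−3).
Smallest index with value > 1063: n = 17 (giving 1105).
Largest index with value < 6793: n = 41 (giving 6601).
Indices 17 through 41: 25 terms.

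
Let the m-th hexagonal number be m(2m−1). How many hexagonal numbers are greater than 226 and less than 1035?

12

The n-th hexagonal number is n(2n−1).
Smallest index with value > 226: n = 11 (giving 231).
Largest index with value < 1035: n = 22 (giving 946).
Indices 11 through 22: 12 terms.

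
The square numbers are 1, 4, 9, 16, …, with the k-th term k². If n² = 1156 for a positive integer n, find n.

We need n² = 1156, so n = √1156 = 34.

34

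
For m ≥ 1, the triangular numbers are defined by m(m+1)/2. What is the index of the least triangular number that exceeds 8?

4

Solve n(n+1)/2 > 8 for integer n.
The largest n with value ≤ 8 is 3 (since 6 ≤ 8 < 10), so the first above is n = 4, value 10.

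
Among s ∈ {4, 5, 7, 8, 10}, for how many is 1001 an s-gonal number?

s = 4: P(4, 31) = 961 and P(4, 32) = 1024; 1001 is not s-gonal.
s = 5: P(5, 26) = 1001. ✓
s = 7: P(7, 20) = 970 and P(7, 21) = 1071; 1001 is not s-gonal.
s = 8: P(8, 18) = 936 and P(8, 19) = 1045; 1001 is not s-gonal.
s = 10: P(10, 16) = 976 and P(10, 17) = 1105; 1001 is not s-gonal.
Hits: s ∈ {5} → 1.

1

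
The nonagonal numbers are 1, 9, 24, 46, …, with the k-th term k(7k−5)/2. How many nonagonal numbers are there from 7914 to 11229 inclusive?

The n-th nonagonal number is n(7n−5)/2.
Smallest index with value ≥ 7914: n = 48 (giving 7944).
Largest index with value ≤ 11229: n = 57 (giving 11229).
Indices 48 through 57: 10 terms.

10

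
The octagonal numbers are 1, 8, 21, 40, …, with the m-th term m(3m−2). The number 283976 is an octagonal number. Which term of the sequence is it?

308

Set n(3n−2) = 283976, giving 3n² − 2n − 283976 = 0.
The discriminant is 4 + 12·283976 = 3407716, and √3407716 = 1846.
So n = (2 + 1846) / 6 = 1848/6 = 308.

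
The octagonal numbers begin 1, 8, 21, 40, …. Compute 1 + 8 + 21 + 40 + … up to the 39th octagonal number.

60060

Σ i(3i−2) = 3Σi² − 2Σi over i = 1..39.
Σi = 780 and Σi² = 20540.
3·20540 − 2·780 = 60060.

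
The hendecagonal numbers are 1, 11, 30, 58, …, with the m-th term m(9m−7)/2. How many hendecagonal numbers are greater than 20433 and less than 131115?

104

The n-th hendecagonal number is n(9n−7)/2.
Smallest index with value > 20433: n = 68 (giving 20570).
Largest index with value < 131115: n = 171 (giving 130986).
Indices 68 through 171: 104 terms.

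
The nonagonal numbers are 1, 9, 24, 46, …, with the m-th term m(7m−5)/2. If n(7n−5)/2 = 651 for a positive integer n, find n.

14

Set n(7n−5)/2 = 651, giving 7n² − 5n − 1302 = 0.
The discriminant is 25 + 56·651 = 36481, and √36481 = 191.
So n = (5 + 191) / 14 = 196/14 = 14.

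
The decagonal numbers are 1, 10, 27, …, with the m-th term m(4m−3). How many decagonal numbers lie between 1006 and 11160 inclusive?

The n-th decagonal number is n(4n−3).
Smallest index with value ≥ 1006: n = 17 (giving 1105).
Largest index with value ≤ 11160: n = 53 (giving 11077).
Indices 17 through 53: 37 terms.

37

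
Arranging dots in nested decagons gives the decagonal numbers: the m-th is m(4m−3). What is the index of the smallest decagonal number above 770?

Solve n(4n−3) > 770 for integer n.
The largest n with value ≤ 770 is 14 (since 742 ≤ 770 < 855), so the first above is n = 15, value 855.

15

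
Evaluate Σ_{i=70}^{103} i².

257669

Σ_{i=70}^{103} i² = 369564 − 111895 = 257669.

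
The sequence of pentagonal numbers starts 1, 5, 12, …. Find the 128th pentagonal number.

The 128th pentagonal number is n(3n−1)/2 with n = 128.
128·(3·128 − 1)/2 = 128·383/2 = 24512.

24512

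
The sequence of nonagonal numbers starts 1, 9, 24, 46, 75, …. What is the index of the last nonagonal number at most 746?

14

Solve n(7n−5)/2 ≤ 746 for integer n.
n = 14 gives 651 ≤ 746, while n = 15 gives 750 > 746; so the answer is index 14.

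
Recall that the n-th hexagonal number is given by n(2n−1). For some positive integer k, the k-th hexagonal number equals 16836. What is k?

Set n(2n−1) = 16836, giving 2n² − n − 16836 = 0.
The discriminant is 1 + 8·16836 = 134689, and √134689 = 367.
So n = (1 + 367) / 4 = 368/4 = 92.
Check: 92·(2·92 − 1) = 16836. ✓

92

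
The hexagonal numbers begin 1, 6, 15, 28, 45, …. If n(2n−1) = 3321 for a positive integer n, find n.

41

Set n(2n−1) = 3321, giving 2n² − n − 3321 = 0.
The discriminant is 1 + 8·3321 = 26569, and √26569 = 163.
So n = (1 + 163) / 4 = 164/4 = 41.
Check: 41·(2·41 − 1) = 3321. ✓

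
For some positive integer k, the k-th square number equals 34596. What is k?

186

We need n² = 34596, so n = √34596 = 186.
Check: 186² = 34596. ✓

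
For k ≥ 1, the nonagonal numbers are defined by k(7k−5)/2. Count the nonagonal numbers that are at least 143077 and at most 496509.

The n-th nonagonal number is n(7n−5)/2.
Smallest index with value ≥ 143077: n = 203 (giving 143724).
Largest index with value ≤ 496509: n = 377 (giving 496509).
Indices 203 through 377: 175 terms.

175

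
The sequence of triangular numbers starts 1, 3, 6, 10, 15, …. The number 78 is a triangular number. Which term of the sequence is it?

12

Set n(n+1)/2 = 78, giving n² + n − 156 = 0.
The discriminant is 1 + 8·78 = 625, and √625 = 25.
So n = (-1 + 25) / 2 = 24/2 = 12.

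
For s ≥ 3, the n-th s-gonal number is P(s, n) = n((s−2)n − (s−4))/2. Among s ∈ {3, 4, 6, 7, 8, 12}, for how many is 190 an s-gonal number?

2

s = 3: P(3, 19) = 190. ✓
s = 4: P(4, 13) = 169 and P(4, 14) = 196; 190 is not s-gonal.
s = 6: P(6, 10) = 190. ✓
s = 7: P(7, 9) = 189 and P(7, 10) = 235; 190 is not s-gonal.
s = 8: P(8, 8) = 176 and P(8, 9) = 225; 190 is not s-gonal.
s = 12: P(12, 6) = 156 and P(12, 7) = 217; 190 is not s-gonal.
Hits: s ∈ {3, 6} → 2.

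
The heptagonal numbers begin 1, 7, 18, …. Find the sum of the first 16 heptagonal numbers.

Σ i(5i−3)/2 = (5Σi² − 3Σi) / 2 over i = 1..16.
Σi = 136 and Σi² = 1496.
(5·1496 − 3·136) / 2 = 7072/2 = 3536.

3536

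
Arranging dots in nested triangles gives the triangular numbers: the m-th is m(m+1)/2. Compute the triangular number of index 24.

The 24th triangular number is n(n+1)/2 with n = 24.
24·25/2 = 600/2 = 300.

300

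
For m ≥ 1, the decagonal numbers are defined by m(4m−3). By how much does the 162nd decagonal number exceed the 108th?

162·(4·162 − 3) = 104490 and 108·(4·108 − 3) = 46332.
Difference: 104490 − 46332 = 58158.

58158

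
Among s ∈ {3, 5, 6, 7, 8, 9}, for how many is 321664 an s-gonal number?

1

s = 3: P(3, 801) = 321201 and P(3, 802) = 322003; 321664 is not s-gonal.
s = 5: P(5, 463) = 321322 and P(5, 464) = 322712; 321664 is not s-gonal.
s = 6: P(6, 401) = 321201 and P(6, 402) = 322806; 321664 is not s-gonal.
s = 7: P(7, 359) = 321664. ✓
s = 8: P(8, 327) = 320133 and P(8, 328) = 322096; 321664 is not s-gonal.
s = 9: P(9, 303) = 320574 and P(9, 304) = 322696; 321664 is not s-gonal.
Hits: s ∈ {7} → 1.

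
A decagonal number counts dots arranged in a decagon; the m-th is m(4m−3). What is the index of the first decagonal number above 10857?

53

Solve n(4n−3) > 10857 for integer n.
The largest n with value ≤ 10857 is 52 (since 10660 ≤ 10857 < 11077), so the first above is n = 53, value 11077.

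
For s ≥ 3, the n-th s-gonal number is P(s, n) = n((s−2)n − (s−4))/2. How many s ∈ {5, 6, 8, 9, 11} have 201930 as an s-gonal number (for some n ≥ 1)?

s = 5: P(5, 367) = 201850 and P(5, 368) = 202952; 201930 is not s-gonal.
s = 6: P(6, 318) = 201930. ✓
s = 8: P(8, 259) = 200725 and P(8, 260) = 202280; 201930 is not s-gonal.
s = 9: P(9, 240) = 201000 and P(9, 241) = 202681; 201930 is not s-gonal.
s = 11: P(11, 212) = 201506 and P(11, 213) = 203415; 201930 is not s-gonal.
Hits: s ∈ {6} → 1.

1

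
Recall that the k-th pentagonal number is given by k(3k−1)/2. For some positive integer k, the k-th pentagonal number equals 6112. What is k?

Set n(3n−1)/2 = 6112, giving 3n² − n − 12224 = 0.
The discriminant is 1 + 24·6112 = 146689, and √146689 = 383.
So n = (1 + 383) / 6 = 384/6 = 64.
Check: 64·(3·64 − 1)/2 = 6112. ✓

64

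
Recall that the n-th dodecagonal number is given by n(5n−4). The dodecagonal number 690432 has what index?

Set n(5n−4) = 690432, giving 5n² − 4n − 690432 = 0.
The discriminant is 16 + 20·690432 = 13808656, and √13808656 = 3716.
So n = (4 + 3716) / 10 = 3720/10 = 372.

372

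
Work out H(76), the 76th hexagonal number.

11476

The 76th hexagonal number is n(2n−1) with n = 76.
76·(2·76 − 1) = 76·151 = 11476.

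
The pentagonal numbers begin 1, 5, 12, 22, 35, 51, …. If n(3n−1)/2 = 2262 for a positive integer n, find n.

Set n(3n−1)/2 = 2262, giving 3n² − n − 4524 = 0.
The discriminant is 1 + 24·2262 = 54289, and √54289 = 233.
So n = (1 + 233) / 6 = 234/6 = 39.

39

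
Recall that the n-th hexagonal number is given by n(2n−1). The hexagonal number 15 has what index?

3

Set n(2n−1) = 15, giving 2n² − n − 15 = 0.
The discriminant is 1 + 8·15 = 121, and √121 = 11.
So n = (1 + 11) / 4 = 12/4 = 3.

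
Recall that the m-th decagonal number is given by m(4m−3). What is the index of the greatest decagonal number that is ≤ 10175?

50

Solve n(4n−3) ≤ 10175 for integer n.
n = 50 gives 9850 ≤ 10175, while n = 51 gives 10251 > 10175; so the answer is index 50.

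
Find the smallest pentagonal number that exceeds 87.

Solve n(3n−1)/2 > 87 for integer n.
The largest n with value ≤ 87 is 7 (since 70 ≤ 87 < 92), so the first above is n = 8, value 92.

92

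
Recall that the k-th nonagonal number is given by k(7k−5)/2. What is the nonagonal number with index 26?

The 26th nonagonal number is n(7n−5)/2 with n = 26.
26·(7·26 − 5)/2 = 26·177/2 = 2301.

2301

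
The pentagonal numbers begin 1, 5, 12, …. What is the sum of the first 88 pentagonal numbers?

Σ i(3i−1)/2 = (3Σi² − Σi) / 2 over i = 1..88.
Σi = 3916 and Σi² = 231044.
(3·231044 − 1·3916) / 2 = 689216/2 = 344608.

344608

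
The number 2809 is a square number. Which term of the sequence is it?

53

We need n² = 2809, so n = √2809 = 53.
Check: 53² = 2809. ✓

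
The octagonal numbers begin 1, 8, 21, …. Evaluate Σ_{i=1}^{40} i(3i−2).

64780

Σ i(3i−2) = 3Σi² − 2Σi over i = 1..40.
Σi = 820 and Σi² = 22140.
3·22140 − 2·820 = 64780.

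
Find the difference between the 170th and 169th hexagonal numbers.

Consecutive hexagonal numbers differ by 4n − 3: here 4·170 − 3 = 677.

677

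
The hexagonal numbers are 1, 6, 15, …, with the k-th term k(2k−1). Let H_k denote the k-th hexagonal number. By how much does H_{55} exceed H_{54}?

217

Consecutive hexagonal numbers differ by 4n − 3: here 4·55 − 3 = 217.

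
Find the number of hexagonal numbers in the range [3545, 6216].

The n-th hexagonal number is n(2n−1).
Smallest index with value ≥ 3545: n = 43 (giving 3655).
Largest index with value ≤ 6216: n = 56 (giving 6216).
Indices 43 through 56: 14 terms.

14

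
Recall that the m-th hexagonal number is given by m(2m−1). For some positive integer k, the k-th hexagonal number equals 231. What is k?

Set n(2n−1) = 231, giving 2n² − n − 231 = 0.
The discriminant is 1 + 8·231 = 1849, and √1849 = 43.
So n = (1 + 43) / 4 = 44/4 = 11.

11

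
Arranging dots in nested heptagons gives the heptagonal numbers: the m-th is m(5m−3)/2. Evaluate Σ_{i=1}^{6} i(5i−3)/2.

196

Σ i(5i−3)/2 = (5Σi² − 3Σi) / 2 over i = 1..6.
Σi = 21 and Σi² = 91.
(5·91 − 3·21) / 2 = 392/2 = 196.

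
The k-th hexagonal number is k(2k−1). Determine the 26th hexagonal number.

1326

The 26th hexagonal number is n(2n−1) with n = 26.
26·(2·26 − 1) = 26·51 = 1326.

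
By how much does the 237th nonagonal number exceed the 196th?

237·(7·237 − 5)/2 = 195999 and 196·(7·196 − 5)/2 = 133966.
Difference: 195999 − 133966 = 62033.

62033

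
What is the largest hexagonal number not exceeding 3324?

3321

Solve n(2n−1) ≤ 3324 for integer n.
n = 41 gives 3321 ≤ 3324, while n = 42 gives 3486 > 3324; so the answer is 3321.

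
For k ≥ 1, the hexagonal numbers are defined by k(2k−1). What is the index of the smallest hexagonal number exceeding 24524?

111

Solve n(2n−1) > 24524 for integer n.
The largest n with value ≤ 24524 is 110 (since 24090 ≤ 24524 < 24531), so the first above is n = 111, value 24531.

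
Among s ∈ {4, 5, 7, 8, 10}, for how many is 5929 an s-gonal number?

s = 4: P(4, 77) = 5929. ✓
s = 5: P(5, 63) = 5922 and P(5, 64) = 6112; 5929 is not s-gonal.
s = 7: P(7, 49) = 5929. ✓
s = 8: P(8, 44) = 5720 and P(8, 45) = 5985; 5929 is not s-gonal.
s = 10: P(10, 38) = 5662 and P(10, 39) = 5967; 5929 is not s-gonal.
Hits: s ∈ {4, 7} → 2.

2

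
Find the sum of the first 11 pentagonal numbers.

726

Σ i(3i−1)/2 = (3Σi² − Σi) / 2 over i = 1..11.
Σi = 66 and Σi² = 506.
(3·506 − 1·66) / 2 = 1452/2 = 726.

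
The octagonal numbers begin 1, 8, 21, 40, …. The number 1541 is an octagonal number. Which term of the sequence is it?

23

Set n(3n−2) = 1541, giving 3n² − 2n − 1541 = 0.
The discriminant is 4 + 12·1541 = 18496, and √18496 = 136.
So n = (2 + 136) / 6 = 138/6 = 23.
Check: 23·(3·23 − 2) = 1541. ✓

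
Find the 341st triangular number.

341·342/2 = 116622/2 = 58311.

58311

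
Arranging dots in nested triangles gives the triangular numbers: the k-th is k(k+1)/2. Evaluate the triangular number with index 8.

The 8th triangular number is n(n+1)/2 with n = 8.
8·9/2 = 72/2 = 36.

36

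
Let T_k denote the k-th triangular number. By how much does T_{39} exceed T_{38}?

39

Consecutive triangular numbers differ by n: T_{39} − T_{38} = 39.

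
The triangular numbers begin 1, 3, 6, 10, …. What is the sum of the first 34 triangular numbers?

Σ i(i+1)/2 = (Σi² + Σi) / 2 over i = 1..34.
Σi = 595 and Σi² = 13685.
(1·13685 + 1·595) / 2 = 14280/2 = 7140.

7140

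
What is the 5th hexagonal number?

45

5·(2·5 − 1) = 5·9 = 45.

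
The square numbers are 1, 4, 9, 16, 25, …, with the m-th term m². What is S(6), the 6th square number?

36

6² = 36.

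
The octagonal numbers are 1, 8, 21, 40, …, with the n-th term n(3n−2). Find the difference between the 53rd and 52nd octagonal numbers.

313

Consecutive octagonal numbers differ by 6n − 5: here 6·53 − 5 = 313.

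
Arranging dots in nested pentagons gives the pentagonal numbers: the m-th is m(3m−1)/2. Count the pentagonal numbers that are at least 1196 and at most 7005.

40

The n-th pentagonal number is n(3n−1)/2.
Smallest index with value ≥ 1196: n = 29 (giving 1247).
Largest index with value ≤ 7005: n = 68 (giving 6902).
Indices 29 through 68: 40 terms.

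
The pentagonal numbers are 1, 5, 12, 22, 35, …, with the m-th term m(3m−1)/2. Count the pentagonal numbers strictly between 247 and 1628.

20

The n-th pentagonal number is n(3n−1)/2.
Smallest index with value > 247: n = 14 (giving 287).
Largest index with value < 1628: n = 33 (giving 1617).
Indices 14 through 33: 20 terms.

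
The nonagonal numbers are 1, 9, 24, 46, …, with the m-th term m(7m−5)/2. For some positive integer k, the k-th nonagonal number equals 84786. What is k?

156

Set n(7n−5)/2 = 84786, giving 7n² − 5n − 169572 = 0.
The discriminant is 25 + 56·84786 = 4748041, and √4748041 = 2179.
So n = (5 + 2179) / 14 = 2184/14 = 156.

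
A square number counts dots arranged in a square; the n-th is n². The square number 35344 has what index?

188

We need n² = 35344, so n = √35344 = 188.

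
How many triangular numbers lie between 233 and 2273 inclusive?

The n-th triangular number is n(n+1)/2.
Smallest index with value ≥ 233: n = 22 (giving 253).
Largest index with value ≤ 2273: n = 66 (giving 2211).
Indices 22 through 66: 45 terms.

45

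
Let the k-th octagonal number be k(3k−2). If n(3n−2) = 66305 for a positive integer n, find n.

149

Set n(3n−2) = 66305, giving 3n² − 2n − 66305 = 0.
The discriminant is 4 + 12·66305 = 795664, and √795664 = 892.
So n = (2 + 892) / 6 = 894/6 = 149.
Check: 149·(3·149 − 2) = 66305. ✓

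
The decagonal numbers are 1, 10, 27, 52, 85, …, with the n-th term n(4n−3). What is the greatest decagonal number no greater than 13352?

Solve n(4n−3) ≤ 13352 for integer n.
n = 58 gives 13282 ≤ 13352, while n = 59 gives 13747 > 13352; so the answer is 13282.

13282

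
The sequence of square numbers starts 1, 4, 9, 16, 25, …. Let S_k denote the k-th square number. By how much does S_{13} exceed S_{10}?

69

13² = 169 and 10² = 100.
Difference: 169 − 100 = 69.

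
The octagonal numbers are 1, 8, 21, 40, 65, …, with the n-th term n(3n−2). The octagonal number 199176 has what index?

258

Set n(3n−2) = 199176, giving 3n² − 2n − 199176 = 0.
The discriminant is 4 + 12·199176 = 2390116, and √2390116 = 1546.
So n = (2 + 1546) / 6 = 1548/6 = 258.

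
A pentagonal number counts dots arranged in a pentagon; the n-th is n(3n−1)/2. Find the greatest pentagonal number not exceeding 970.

Solve n(3n−1)/2 ≤ 970 for integer n.
n = 25 gives 925 ≤ 970, while n = 26 gives 1001 > 970; so the answer is 925.

925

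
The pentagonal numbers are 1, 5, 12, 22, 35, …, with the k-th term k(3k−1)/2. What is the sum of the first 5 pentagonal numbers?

Σ i(3i−1)/2 = (3Σi² − Σi) / 2 over i = 1..5.
Σi = 15 and Σi² = 55.
(3·55 − 1·15) / 2 = 150/2 = 75.

75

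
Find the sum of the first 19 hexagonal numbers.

Σ i(2i−1) = 2Σi² − Σi over i = 1..19.
Σi = 190 and Σi² = 2470.
2·2470 − 1·190 = 4750.

4750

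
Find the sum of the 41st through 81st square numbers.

Σ_{i=41}^{81} i² = 180441 − 22140 = 158301.

158301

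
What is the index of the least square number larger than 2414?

50

Solve n² > 2414 for integer n.
The largest n with value ≤ 2414 is 49 (since 2401 ≤ 2414 < 2500), so the first above is n = 50, value 2500.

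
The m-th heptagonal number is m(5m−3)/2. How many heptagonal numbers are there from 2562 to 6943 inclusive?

21

The n-th heptagonal number is n(5n−3)/2.
Smallest index with value ≥ 2562: n = 33 (giving 2673).
Largest index with value ≤ 6943: n = 53 (giving 6943).
Indices 33 through 53: 21 terms.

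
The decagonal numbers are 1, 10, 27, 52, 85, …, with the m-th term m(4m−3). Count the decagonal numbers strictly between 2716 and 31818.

63

The n-th decagonal number is n(4n−3).
Smallest index with value > 2716: n = 27 (giving 2835).
Largest index with value < 31818: n = 89 (giving 31417).
Indices 27 through 89: 63 terms.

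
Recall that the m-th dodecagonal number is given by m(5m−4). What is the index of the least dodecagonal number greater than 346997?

264

Solve n(5n−4) > 346997 for integer n.
The largest n with value ≤ 346997 is 263 (since 344793 ≤ 346997 < 347424), so the first above is n = 264, value 347424.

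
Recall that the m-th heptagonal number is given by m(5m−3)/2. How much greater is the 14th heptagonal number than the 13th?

Consecutive heptagonal numbers differ by 5n − 4: here 5·14 − 4 = 66.

66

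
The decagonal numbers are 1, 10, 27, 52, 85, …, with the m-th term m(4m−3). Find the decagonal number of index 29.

The 29th decagonal number is n(4n−3) with n = 29.
29·(4·29 − 3) = 29·113 = 3277.

3277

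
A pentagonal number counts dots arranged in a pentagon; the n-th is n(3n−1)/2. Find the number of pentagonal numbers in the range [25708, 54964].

60

The n-th pentagonal number is n(3n−1)/2.
Smallest index with value ≥ 25708: n = 132 (giving 26070).
Largest index with value ≤ 54964: n = 191 (giving 54626).
Indices 132 through 191: 60 terms.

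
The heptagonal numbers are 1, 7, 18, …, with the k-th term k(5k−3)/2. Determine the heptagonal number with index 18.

The 18th heptagonal number is n(5n−3)/2 with n = 18.
18·(5·18 − 3)/2 = 18·87/2 = 783.

783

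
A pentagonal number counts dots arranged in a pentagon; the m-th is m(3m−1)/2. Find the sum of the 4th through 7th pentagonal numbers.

178

Σ i(3i−1)/2 = (3Σi² − Σi) / 2 over i = 4..7.
Σi = 28 − 6 = 22 and Σi² = 140 − 14 = 126.
(3·126 − 1·22) / 2 = 356/2 = 178.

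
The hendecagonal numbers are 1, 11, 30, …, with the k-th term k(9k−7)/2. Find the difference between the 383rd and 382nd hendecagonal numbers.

3439

Consecutive hendecagonal numbers differ by 9n − 8: here 9·383 − 8 = 3439.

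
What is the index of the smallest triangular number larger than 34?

8

Solve n(n+1)/2 > 34 for integer n.
The largest n with value ≤ 34 is 7 (since 28 ≤ 34 < 36), so the first above is n = 8, value 36.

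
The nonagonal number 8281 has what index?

49

Set n(7n−5)/2 = 8281, giving 7n² − 5n − 16562 = 0.
So n = (5 + 681) / 14 = 686/14 = 49.
Check: 49·(7·49 − 5)/2 = 8281. ✓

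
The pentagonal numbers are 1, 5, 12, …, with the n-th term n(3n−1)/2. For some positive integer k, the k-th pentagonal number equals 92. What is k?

8

Set n(3n−1)/2 = 92, giving 3n² − n − 184 = 0.
So n = (1 + 47) / 6 = 48/6 = 8.
Check: 8·(3·8 − 1)/2 = 92. ✓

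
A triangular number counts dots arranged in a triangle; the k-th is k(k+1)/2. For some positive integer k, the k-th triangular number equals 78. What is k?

Set n(n+1)/2 = 78, giving n² + n − 156 = 0.
So n = (-1 + 25) / 2 = 24/2 = 12.

12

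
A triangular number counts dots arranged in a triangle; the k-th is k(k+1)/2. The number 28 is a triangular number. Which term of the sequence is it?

Set n(n+1)/2 = 28, giving n² + n − 56 = 0.
The discriminant is 1 + 8·28 = 225, and √225 = 15.
So n = (-1 + 15) / 2 = 14/2 = 7.

7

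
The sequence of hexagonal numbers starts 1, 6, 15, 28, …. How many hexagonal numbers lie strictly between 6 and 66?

The n-th hexagonal number is n(2n−1).
Smallest index with value > 6: n = 3 (giving 15).
Largest index with value < 66: n = 5 (giving 45).
Indices 3 through 5: 3 terms.

3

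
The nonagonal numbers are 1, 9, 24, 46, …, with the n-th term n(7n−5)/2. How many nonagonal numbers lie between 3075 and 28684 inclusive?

The n-th nonagonal number is n(7n−5)/2.
Smallest index with value ≥ 3075: n = 30 (giving 3075).
Largest index with value ≤ 28684: n = 90 (giving 28125).
Indices 30 through 90: 61 terms.

61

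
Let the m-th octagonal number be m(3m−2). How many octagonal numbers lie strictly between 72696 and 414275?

215

The n-th octagonal number is n(3n−2).
Smallest index with value > 72696: n = 157 (giving 73633).
Largest index with value < 414275: n = 371 (giving 412181).
Indices 157 through 371: 215 terms.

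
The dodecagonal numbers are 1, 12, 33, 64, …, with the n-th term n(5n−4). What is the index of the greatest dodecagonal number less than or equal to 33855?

82

Solve n(5n−4) ≤ 33855 for integer n.
n = 82 gives 33292 ≤ 33855, while n = 83 gives 34113 > 33855; so the answer is index 82.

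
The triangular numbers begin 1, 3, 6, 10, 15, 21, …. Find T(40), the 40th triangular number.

820

The 40th triangular number is n(n+1)/2 with n = 40.
40·41/2 = 1640/2 = 820.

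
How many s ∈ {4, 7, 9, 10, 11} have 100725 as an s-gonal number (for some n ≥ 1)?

s = 4: P(4, 317) = 100489 and P(4, 318) = 101124; 100725 is not s-gonal.
s = 7: P(7, 201) = 100701 and P(7, 202) = 101707; 100725 is not s-gonal.
s = 9: P(9, 170) = 100725. ✓
s = 10: P(10, 159) = 100647 and P(10, 160) = 101920; 100725 is not s-gonal.
s = 11: P(11, 150) = 100725. ✓
Hits: s ∈ {9, 11} → 2.

2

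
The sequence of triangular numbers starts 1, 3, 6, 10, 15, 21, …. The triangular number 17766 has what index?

188

Set n(n+1)/2 = 17766, giving n² + n − 35532 = 0.
The discriminant is 1 + 8·17766 = 142129, and √142129 = 377.
So n = (-1 + 377) / 2 = 376/2 = 188.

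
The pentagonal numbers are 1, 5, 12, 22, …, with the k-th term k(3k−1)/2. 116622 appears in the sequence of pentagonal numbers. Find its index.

279

Set n(3n−1)/2 = 116622, giving 3n² − n − 233244 = 0.
So n = (1 + 1673) / 6 = 1674/6 = 279.
Check: 279·(3·279 − 1)/2 = 116622. ✓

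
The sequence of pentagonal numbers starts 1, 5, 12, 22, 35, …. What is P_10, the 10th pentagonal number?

145

The 10th pentagonal number is n(3n−1)/2 with n = 10.
10·(3·10 − 1)/2 = 10·29/2 = 145.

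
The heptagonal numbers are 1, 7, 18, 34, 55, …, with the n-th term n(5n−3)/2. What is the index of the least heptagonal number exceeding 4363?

43

Solve n(5n−3)/2 > 4363 for integer n.
The largest n with value ≤ 4363 is 42 (since 4347 ≤ 4363 < 4558), so the first above is n = 43, value 4558.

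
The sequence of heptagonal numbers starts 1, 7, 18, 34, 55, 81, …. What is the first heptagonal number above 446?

469

Solve n(5n−3)/2 > 446 for integer n.
The largest n with value ≤ 446 is 13 (since 403 ≤ 446 < 469), so the first above is n = 14, value 469.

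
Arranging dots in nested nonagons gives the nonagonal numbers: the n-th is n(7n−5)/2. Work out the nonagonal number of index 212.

156774

The 212th nonagonal number is n(7n−5)/2 with n = 212.
212·(7·212 − 5)/2 = 212·1479/2 = 156774.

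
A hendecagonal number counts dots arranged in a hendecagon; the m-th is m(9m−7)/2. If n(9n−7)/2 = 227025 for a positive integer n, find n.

Set n(9n−7)/2 = 227025, giving 9n² − 7n − 454050 = 0.
The discriminant is 49 + 72·227025 = 16345849, and √16345849 = 4043.
So n = (7 + 4043) / 18 = 4050/18 = 225.
Check: 225·(9·225 − 7)/2 = 227025. ✓

225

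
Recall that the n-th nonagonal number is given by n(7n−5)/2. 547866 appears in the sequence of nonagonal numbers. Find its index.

396

Set n(7n−5)/2 = 547866, giving 7n² − 5n − 1095732 = 0.
The discriminant is 25 + 56·547866 = 30680521, and √30680521 = 5539.
So n = (5 + 5539) / 14 = 5544/14 = 396.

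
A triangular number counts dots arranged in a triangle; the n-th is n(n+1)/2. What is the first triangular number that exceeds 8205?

Solve n(n+1)/2 > 8205 for integer n.
The largest n with value ≤ 8205 is 127 (since 8128 ≤ 8205 < 8256), so the first above is n = 128, value 8256.

8256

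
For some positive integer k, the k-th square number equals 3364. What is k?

58

We need n² = 3364, so n = √3364 = 58.
Check: 58² = 3364. ✓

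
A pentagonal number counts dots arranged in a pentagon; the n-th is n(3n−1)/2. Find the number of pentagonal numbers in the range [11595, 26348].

44

The n-th pentagonal number is n(3n−1)/2.
Smallest index with value ≥ 11595: n = 89 (giving 11837).
Largest index with value ≤ 26348: n = 132 (giving 26070).
Indices 89 through 132: 44 terms.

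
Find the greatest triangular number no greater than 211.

Solve n(n+1)/2 ≤ 211 for integer n.
n = 20 gives 210 ≤ 211, while n = 21 gives 231 > 211; so the answer is 210.

210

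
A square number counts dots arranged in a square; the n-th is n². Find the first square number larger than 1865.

Solve n² > 1865 for integer n.
The largest n with value ≤ 1865 is 43 (since 1849 ≤ 1865 < 1936), so the first above is n = 44, value 1936.

1936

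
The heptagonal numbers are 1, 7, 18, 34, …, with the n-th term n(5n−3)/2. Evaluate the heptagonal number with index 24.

1404

24·(5·24 − 3)/2 = 24·117/2 = 1404.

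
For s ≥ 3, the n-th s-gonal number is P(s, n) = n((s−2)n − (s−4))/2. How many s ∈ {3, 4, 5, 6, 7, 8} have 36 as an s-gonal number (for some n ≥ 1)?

s = 3: P(3, 8) = 36. ✓
s = 4: P(4, 6) = 36. ✓
s = 5: P(5, 5) = 35 and P(5, 6) = 51; 36 is not s-gonal.
s = 6: P(6, 4) = 28 and P(6, 5) = 45; 36 is not s-gonal.
s = 7: P(7, 4) = 34 and P(7, 5) = 55; 36 is not s-gonal.
s = 8: P(8, 3) = 21 and P(8, 4) = 40; 36 is not s-gonal.
Hits: s ∈ {3, 4} → 2.

2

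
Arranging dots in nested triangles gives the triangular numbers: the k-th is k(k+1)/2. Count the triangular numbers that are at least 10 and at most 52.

The n-th triangular number is n(n+1)/2.
Smallest index with value ≥ 10: n = 4 (giving 10).
Largest index with value ≤ 52: n = 9 (giving 45).
Indices 4 through 9: 6 terms.

6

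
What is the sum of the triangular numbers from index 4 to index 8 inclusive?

Σ i(i+1)/2 = (Σi² + Σi) / 2 over i = 4..8.
Σi = 36 − 6 = 30 and Σi² = 204 − 14 = 190.
(1·190 + 1·30) / 2 = 220/2 = 110.

110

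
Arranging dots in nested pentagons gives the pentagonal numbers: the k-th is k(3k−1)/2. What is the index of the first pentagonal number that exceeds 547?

20

Solve n(3n−1)/2 > 547 for integer n.
The largest n with value ≤ 547 is 19 (since 532 ≤ 547 < 590), so the first above is n = 20, value 590.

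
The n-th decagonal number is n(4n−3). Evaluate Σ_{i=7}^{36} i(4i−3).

62525

Σ i(4i−3) = 4Σi² − 3Σi over i = 7..36.
Σi = 666 − 21 = 645 and Σi² = 16206 − 91 = 16115.
4·16115 − 3·645 = 62525.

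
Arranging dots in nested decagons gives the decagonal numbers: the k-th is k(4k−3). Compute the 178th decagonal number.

126202

178·(4·178 − 3) = 178·709 = 126202.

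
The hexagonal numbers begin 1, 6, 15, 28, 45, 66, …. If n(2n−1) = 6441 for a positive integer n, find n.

57

Set n(2n−1) = 6441, giving 2n² − n − 6441 = 0.
The discriminant is 1 + 8·6441 = 51529, and √51529 = 227.
So n = (1 + 227) / 4 = 228/4 = 57.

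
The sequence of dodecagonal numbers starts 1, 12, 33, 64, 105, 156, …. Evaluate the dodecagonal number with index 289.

289·(5·289 − 4) = 289·1441 = 416449.

416449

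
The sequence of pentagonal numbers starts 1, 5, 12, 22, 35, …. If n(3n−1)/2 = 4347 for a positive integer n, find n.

Set n(3n−1)/2 = 4347, giving 3n² − n − 8694 = 0.
So n = (1 + 323) / 6 = 324/6 = 54.

54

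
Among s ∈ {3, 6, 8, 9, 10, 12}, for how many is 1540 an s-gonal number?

s = 3: P(3, 55) = 1540. ✓
s = 6: P(6, 28) = 1540. ✓
s = 8: P(8, 22) = 1408 and P(8, 23) = 1541; 1540 is not s-gonal.
s = 9: P(9, 21) = 1491 and P(9, 22) = 1639; 1540 is not s-gonal.
s = 10: P(10, 20) = 1540. ✓
s = 12: P(12, 17) = 1377 and P(12, 18) = 1548; 1540 is not s-gonal.
Hits: s ∈ {3, 6, 10} → 3.

3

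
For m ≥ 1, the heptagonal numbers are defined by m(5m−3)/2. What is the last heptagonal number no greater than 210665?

Solve n(5n−3)/2 ≤ 210665 for integer n.
n = 290 gives 209815 ≤ 210665, while n = 291 gives 211266 > 210665; so the answer is 209815.

209815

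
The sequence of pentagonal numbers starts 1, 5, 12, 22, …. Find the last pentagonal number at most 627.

590

Solve n(3n−1)/2 ≤ 627 for integer n.
n = 20 gives 590 ≤ 627, while n = 21 gives 651 > 627; so the answer is 590.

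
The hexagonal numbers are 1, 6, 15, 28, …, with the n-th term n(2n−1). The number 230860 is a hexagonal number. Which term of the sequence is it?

340

Set n(2n−1) = 230860, giving 2n² − n − 230860 = 0.
The discriminant is 1 + 8·230860 = 1846881, and √1846881 = 1359.
So n = (1 + 1359) / 4 = 1360/4 = 340.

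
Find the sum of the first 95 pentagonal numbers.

Σ i(3i−1)/2 = (3Σi² − Σi) / 2 over i = 1..95.
Σi = 4560 and Σi² = 290320.
(3·290320 − 1·4560) / 2 = 866400/2 = 433200.

433200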